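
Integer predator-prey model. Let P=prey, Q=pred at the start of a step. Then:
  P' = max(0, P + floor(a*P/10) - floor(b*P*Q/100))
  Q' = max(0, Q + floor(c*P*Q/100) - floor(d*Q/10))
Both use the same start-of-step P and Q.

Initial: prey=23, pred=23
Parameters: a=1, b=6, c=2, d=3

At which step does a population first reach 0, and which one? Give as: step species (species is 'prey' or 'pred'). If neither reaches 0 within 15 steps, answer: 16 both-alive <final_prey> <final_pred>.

Step 1: prey: 23+2-31=0; pred: 23+10-6=27
First extinction: prey at step 1

Answer: 1 prey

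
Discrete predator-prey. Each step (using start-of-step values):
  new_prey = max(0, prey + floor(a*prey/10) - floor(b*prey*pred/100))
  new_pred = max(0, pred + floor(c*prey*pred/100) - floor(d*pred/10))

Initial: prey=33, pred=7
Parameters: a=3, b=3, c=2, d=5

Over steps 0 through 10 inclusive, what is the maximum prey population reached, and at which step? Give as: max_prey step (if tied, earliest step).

Step 1: prey: 33+9-6=36; pred: 7+4-3=8
Step 2: prey: 36+10-8=38; pred: 8+5-4=9
Step 3: prey: 38+11-10=39; pred: 9+6-4=11
Step 4: prey: 39+11-12=38; pred: 11+8-5=14
Step 5: prey: 38+11-15=34; pred: 14+10-7=17
Step 6: prey: 34+10-17=27; pred: 17+11-8=20
Step 7: prey: 27+8-16=19; pred: 20+10-10=20
Step 8: prey: 19+5-11=13; pred: 20+7-10=17
Step 9: prey: 13+3-6=10; pred: 17+4-8=13
Step 10: prey: 10+3-3=10; pred: 13+2-6=9
Max prey = 39 at step 3

Answer: 39 3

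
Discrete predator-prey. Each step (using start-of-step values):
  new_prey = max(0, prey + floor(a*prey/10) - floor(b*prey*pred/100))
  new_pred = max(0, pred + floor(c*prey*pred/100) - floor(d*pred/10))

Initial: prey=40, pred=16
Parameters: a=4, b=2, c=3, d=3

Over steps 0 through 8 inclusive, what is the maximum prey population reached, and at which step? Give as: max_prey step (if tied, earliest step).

Answer: 44 1

Derivation:
Step 1: prey: 40+16-12=44; pred: 16+19-4=31
Step 2: prey: 44+17-27=34; pred: 31+40-9=62
Step 3: prey: 34+13-42=5; pred: 62+63-18=107
Step 4: prey: 5+2-10=0; pred: 107+16-32=91
Step 5: prey: 0+0-0=0; pred: 91+0-27=64
Step 6: prey: 0+0-0=0; pred: 64+0-19=45
Step 7: prey: 0+0-0=0; pred: 45+0-13=32
Step 8: prey: 0+0-0=0; pred: 32+0-9=23
Max prey = 44 at step 1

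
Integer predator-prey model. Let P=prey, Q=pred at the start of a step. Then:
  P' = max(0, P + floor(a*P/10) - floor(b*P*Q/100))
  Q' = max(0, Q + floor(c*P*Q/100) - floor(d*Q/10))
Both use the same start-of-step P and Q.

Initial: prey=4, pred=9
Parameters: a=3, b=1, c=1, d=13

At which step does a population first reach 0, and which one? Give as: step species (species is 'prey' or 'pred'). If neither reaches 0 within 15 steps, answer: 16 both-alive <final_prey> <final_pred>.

Step 1: prey: 4+1-0=5; pred: 9+0-11=0
First extinction: pred at step 1

Answer: 1 pred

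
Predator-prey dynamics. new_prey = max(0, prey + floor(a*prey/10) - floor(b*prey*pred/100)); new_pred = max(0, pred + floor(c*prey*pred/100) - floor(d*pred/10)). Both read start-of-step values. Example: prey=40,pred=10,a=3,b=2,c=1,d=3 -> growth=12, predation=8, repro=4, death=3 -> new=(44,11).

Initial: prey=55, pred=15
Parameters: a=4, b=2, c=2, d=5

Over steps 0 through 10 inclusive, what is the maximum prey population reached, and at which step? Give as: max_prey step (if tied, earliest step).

Answer: 61 1

Derivation:
Step 1: prey: 55+22-16=61; pred: 15+16-7=24
Step 2: prey: 61+24-29=56; pred: 24+29-12=41
Step 3: prey: 56+22-45=33; pred: 41+45-20=66
Step 4: prey: 33+13-43=3; pred: 66+43-33=76
Step 5: prey: 3+1-4=0; pred: 76+4-38=42
Step 6: prey: 0+0-0=0; pred: 42+0-21=21
Step 7: prey: 0+0-0=0; pred: 21+0-10=11
Step 8: prey: 0+0-0=0; pred: 11+0-5=6
Step 9: prey: 0+0-0=0; pred: 6+0-3=3
Step 10: prey: 0+0-0=0; pred: 3+0-1=2
Max prey = 61 at step 1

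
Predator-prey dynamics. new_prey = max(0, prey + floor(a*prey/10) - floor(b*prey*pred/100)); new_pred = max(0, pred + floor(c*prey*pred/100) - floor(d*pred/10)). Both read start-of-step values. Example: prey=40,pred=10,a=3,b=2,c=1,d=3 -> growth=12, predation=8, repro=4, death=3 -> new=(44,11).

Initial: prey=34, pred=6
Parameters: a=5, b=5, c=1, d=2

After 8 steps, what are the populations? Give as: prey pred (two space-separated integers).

Step 1: prey: 34+17-10=41; pred: 6+2-1=7
Step 2: prey: 41+20-14=47; pred: 7+2-1=8
Step 3: prey: 47+23-18=52; pred: 8+3-1=10
Step 4: prey: 52+26-26=52; pred: 10+5-2=13
Step 5: prey: 52+26-33=45; pred: 13+6-2=17
Step 6: prey: 45+22-38=29; pred: 17+7-3=21
Step 7: prey: 29+14-30=13; pred: 21+6-4=23
Step 8: prey: 13+6-14=5; pred: 23+2-4=21

Answer: 5 21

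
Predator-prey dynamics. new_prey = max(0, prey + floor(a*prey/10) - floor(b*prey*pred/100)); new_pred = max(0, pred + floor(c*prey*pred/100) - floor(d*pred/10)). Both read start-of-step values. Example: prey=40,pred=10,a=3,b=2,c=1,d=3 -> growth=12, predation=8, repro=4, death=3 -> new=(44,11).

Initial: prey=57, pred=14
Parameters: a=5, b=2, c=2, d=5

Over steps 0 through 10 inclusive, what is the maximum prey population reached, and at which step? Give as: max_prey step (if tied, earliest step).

Answer: 75 2

Derivation:
Step 1: prey: 57+28-15=70; pred: 14+15-7=22
Step 2: prey: 70+35-30=75; pred: 22+30-11=41
Step 3: prey: 75+37-61=51; pred: 41+61-20=82
Step 4: prey: 51+25-83=0; pred: 82+83-41=124
Step 5: prey: 0+0-0=0; pred: 124+0-62=62
Step 6: prey: 0+0-0=0; pred: 62+0-31=31
Step 7: prey: 0+0-0=0; pred: 31+0-15=16
Step 8: prey: 0+0-0=0; pred: 16+0-8=8
Step 9: prey: 0+0-0=0; pred: 8+0-4=4
Step 10: prey: 0+0-0=0; pred: 4+0-2=2
Max prey = 75 at step 2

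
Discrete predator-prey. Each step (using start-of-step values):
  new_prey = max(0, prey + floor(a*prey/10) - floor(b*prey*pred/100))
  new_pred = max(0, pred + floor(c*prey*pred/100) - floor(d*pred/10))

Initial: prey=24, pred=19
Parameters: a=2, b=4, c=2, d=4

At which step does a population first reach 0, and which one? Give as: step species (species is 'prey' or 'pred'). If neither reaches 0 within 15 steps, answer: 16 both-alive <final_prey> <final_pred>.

Answer: 16 both-alive 2 2

Derivation:
Step 1: prey: 24+4-18=10; pred: 19+9-7=21
Step 2: prey: 10+2-8=4; pred: 21+4-8=17
Step 3: prey: 4+0-2=2; pred: 17+1-6=12
Step 4: prey: 2+0-0=2; pred: 12+0-4=8
Step 5: prey: 2+0-0=2; pred: 8+0-3=5
Step 6: prey: 2+0-0=2; pred: 5+0-2=3
Step 7: prey: 2+0-0=2; pred: 3+0-1=2
Step 8: prey: 2+0-0=2; pred: 2+0-0=2
Steps 9-15: state stable at prey=2, pred=2 (no change)
No extinction within 15 steps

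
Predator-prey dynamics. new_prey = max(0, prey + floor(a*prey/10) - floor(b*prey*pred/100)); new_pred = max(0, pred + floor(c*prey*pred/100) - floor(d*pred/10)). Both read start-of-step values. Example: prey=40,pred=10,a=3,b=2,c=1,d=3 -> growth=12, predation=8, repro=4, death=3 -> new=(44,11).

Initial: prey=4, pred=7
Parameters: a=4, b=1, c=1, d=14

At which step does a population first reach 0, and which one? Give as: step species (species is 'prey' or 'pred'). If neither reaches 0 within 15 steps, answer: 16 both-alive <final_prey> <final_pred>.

Step 1: prey: 4+1-0=5; pred: 7+0-9=0
First extinction: pred at step 1

Answer: 1 pred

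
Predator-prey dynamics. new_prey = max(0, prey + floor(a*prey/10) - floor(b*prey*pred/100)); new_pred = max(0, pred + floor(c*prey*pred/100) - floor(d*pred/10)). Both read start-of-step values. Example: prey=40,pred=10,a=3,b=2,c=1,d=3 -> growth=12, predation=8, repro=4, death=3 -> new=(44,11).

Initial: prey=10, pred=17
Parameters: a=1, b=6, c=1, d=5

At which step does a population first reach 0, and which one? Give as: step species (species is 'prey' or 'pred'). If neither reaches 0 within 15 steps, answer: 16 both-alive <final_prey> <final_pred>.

Step 1: prey: 10+1-10=1; pred: 17+1-8=10
Step 2: prey: 1+0-0=1; pred: 10+0-5=5
Step 3: prey: 1+0-0=1; pred: 5+0-2=3
Step 4: prey: 1+0-0=1; pred: 3+0-1=2
Step 5: prey: 1+0-0=1; pred: 2+0-1=1
Step 6: prey: 1+0-0=1; pred: 1+0-0=1
Steps 7-15: state stable at prey=1, pred=1 (no change)
No extinction within 15 steps

Answer: 16 both-alive 1 1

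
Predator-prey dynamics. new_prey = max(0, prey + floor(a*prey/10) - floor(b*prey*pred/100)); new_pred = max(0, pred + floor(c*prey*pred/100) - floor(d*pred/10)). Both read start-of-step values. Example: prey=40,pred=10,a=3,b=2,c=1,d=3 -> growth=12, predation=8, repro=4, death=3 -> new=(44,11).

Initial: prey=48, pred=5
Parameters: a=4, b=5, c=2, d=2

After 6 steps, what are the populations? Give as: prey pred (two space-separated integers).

Answer: 0 28

Derivation:
Step 1: prey: 48+19-12=55; pred: 5+4-1=8
Step 2: prey: 55+22-22=55; pred: 8+8-1=15
Step 3: prey: 55+22-41=36; pred: 15+16-3=28
Step 4: prey: 36+14-50=0; pred: 28+20-5=43
Step 5: prey: 0+0-0=0; pred: 43+0-8=35
Step 6: prey: 0+0-0=0; pred: 35+0-7=28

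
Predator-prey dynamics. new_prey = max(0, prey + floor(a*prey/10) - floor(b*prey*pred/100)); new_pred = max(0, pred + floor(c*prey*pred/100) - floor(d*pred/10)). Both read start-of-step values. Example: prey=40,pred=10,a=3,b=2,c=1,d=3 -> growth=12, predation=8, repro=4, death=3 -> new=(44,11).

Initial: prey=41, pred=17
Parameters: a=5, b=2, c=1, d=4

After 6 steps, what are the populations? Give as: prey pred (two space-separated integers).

Answer: 52 43

Derivation:
Step 1: prey: 41+20-13=48; pred: 17+6-6=17
Step 2: prey: 48+24-16=56; pred: 17+8-6=19
Step 3: prey: 56+28-21=63; pred: 19+10-7=22
Step 4: prey: 63+31-27=67; pred: 22+13-8=27
Step 5: prey: 67+33-36=64; pred: 27+18-10=35
Step 6: prey: 64+32-44=52; pred: 35+22-14=43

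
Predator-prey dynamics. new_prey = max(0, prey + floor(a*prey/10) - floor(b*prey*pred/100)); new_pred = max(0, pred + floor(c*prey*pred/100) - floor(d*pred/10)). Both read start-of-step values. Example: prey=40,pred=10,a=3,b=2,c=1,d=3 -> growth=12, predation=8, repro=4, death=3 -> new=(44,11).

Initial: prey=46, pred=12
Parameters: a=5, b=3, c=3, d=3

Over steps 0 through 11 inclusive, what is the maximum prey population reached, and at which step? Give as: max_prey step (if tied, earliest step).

Answer: 53 1

Derivation:
Step 1: prey: 46+23-16=53; pred: 12+16-3=25
Step 2: prey: 53+26-39=40; pred: 25+39-7=57
Step 3: prey: 40+20-68=0; pred: 57+68-17=108
Step 4: prey: 0+0-0=0; pred: 108+0-32=76
Step 5: prey: 0+0-0=0; pred: 76+0-22=54
Step 6: prey: 0+0-0=0; pred: 54+0-16=38
Step 7: prey: 0+0-0=0; pred: 38+0-11=27
Step 8: prey: 0+0-0=0; pred: 27+0-8=19
Step 9: prey: 0+0-0=0; pred: 19+0-5=14
Step 10: prey: 0+0-0=0; pred: 14+0-4=10
Step 11: prey: 0+0-0=0; pred: 10+0-3=7
Max prey = 53 at step 1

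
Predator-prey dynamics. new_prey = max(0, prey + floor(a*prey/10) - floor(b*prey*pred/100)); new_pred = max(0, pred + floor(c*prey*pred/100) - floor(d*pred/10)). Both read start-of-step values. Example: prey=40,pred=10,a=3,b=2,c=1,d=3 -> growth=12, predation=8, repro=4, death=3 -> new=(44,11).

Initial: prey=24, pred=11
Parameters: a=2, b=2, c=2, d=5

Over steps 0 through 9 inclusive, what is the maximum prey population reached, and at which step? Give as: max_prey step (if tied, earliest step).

Answer: 29 9

Derivation:
Step 1: prey: 24+4-5=23; pred: 11+5-5=11
Step 2: prey: 23+4-5=22; pred: 11+5-5=11
Step 3: prey: 22+4-4=22; pred: 11+4-5=10
Step 4: prey: 22+4-4=22; pred: 10+4-5=9
Step 5: prey: 22+4-3=23; pred: 9+3-4=8
Step 6: prey: 23+4-3=24; pred: 8+3-4=7
Step 7: prey: 24+4-3=25; pred: 7+3-3=7
Step 8: prey: 25+5-3=27; pred: 7+3-3=7
Step 9: prey: 27+5-3=29; pred: 7+3-3=7
Max prey = 29 at step 9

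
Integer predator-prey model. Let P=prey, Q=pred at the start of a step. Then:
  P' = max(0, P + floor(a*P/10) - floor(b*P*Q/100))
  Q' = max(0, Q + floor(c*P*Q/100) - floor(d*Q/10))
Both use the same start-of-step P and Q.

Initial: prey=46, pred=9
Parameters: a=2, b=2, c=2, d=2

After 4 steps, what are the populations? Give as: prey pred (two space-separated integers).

Answer: 8 60

Derivation:
Step 1: prey: 46+9-8=47; pred: 9+8-1=16
Step 2: prey: 47+9-15=41; pred: 16+15-3=28
Step 3: prey: 41+8-22=27; pred: 28+22-5=45
Step 4: prey: 27+5-24=8; pred: 45+24-9=60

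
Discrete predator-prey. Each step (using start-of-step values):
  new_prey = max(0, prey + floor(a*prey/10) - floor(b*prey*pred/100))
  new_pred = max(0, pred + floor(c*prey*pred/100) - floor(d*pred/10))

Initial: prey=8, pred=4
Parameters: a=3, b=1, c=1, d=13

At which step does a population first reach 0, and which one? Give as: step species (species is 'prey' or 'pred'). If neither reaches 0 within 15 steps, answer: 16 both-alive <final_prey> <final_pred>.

Step 1: prey: 8+2-0=10; pred: 4+0-5=0
First extinction: pred at step 1

Answer: 1 pred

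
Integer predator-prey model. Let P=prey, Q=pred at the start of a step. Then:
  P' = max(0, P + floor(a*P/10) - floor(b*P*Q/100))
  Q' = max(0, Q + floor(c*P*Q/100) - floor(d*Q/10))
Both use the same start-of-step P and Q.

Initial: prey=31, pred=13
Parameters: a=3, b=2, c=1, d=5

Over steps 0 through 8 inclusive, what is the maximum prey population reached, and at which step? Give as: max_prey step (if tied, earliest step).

Answer: 78 8

Derivation:
Step 1: prey: 31+9-8=32; pred: 13+4-6=11
Step 2: prey: 32+9-7=34; pred: 11+3-5=9
Step 3: prey: 34+10-6=38; pred: 9+3-4=8
Step 4: prey: 38+11-6=43; pred: 8+3-4=7
Step 5: prey: 43+12-6=49; pred: 7+3-3=7
Step 6: prey: 49+14-6=57; pred: 7+3-3=7
Step 7: prey: 57+17-7=67; pred: 7+3-3=7
Step 8: prey: 67+20-9=78; pred: 7+4-3=8
Max prey = 78 at step 8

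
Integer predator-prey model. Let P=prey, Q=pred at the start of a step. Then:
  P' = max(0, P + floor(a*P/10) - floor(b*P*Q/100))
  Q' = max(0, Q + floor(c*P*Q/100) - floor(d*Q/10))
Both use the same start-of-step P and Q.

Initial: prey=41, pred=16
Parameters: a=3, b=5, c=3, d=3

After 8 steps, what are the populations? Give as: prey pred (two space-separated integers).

Answer: 0 6

Derivation:
Step 1: prey: 41+12-32=21; pred: 16+19-4=31
Step 2: prey: 21+6-32=0; pred: 31+19-9=41
Step 3: prey: 0+0-0=0; pred: 41+0-12=29
Step 4: prey: 0+0-0=0; pred: 29+0-8=21
Step 5: prey: 0+0-0=0; pred: 21+0-6=15
Step 6: prey: 0+0-0=0; pred: 15+0-4=11
Step 7: prey: 0+0-0=0; pred: 11+0-3=8
Step 8: prey: 0+0-0=0; pred: 8+0-2=6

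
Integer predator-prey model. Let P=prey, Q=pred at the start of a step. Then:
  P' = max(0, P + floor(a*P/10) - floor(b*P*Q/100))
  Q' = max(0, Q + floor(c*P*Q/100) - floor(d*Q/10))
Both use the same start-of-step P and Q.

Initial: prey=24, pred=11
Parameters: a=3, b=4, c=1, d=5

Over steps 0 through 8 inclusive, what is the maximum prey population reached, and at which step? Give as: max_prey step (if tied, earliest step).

Answer: 62 8

Derivation:
Step 1: prey: 24+7-10=21; pred: 11+2-5=8
Step 2: prey: 21+6-6=21; pred: 8+1-4=5
Step 3: prey: 21+6-4=23; pred: 5+1-2=4
Step 4: prey: 23+6-3=26; pred: 4+0-2=2
Step 5: prey: 26+7-2=31; pred: 2+0-1=1
Step 6: prey: 31+9-1=39; pred: 1+0-0=1
Step 7: prey: 39+11-1=49; pred: 1+0-0=1
Step 8: prey: 49+14-1=62; pred: 1+0-0=1
Max prey = 62 at step 8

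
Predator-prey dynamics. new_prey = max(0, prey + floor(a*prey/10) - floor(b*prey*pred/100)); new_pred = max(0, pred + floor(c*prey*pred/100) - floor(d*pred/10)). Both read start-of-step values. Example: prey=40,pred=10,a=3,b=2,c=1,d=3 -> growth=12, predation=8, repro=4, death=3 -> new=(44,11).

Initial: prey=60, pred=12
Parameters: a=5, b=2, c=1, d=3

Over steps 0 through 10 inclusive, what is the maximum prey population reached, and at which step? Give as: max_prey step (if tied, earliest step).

Step 1: prey: 60+30-14=76; pred: 12+7-3=16
Step 2: prey: 76+38-24=90; pred: 16+12-4=24
Step 3: prey: 90+45-43=92; pred: 24+21-7=38
Step 4: prey: 92+46-69=69; pred: 38+34-11=61
Step 5: prey: 69+34-84=19; pred: 61+42-18=85
Step 6: prey: 19+9-32=0; pred: 85+16-25=76
Step 7: prey: 0+0-0=0; pred: 76+0-22=54
Step 8: prey: 0+0-0=0; pred: 54+0-16=38
Step 9: prey: 0+0-0=0; pred: 38+0-11=27
Step 10: prey: 0+0-0=0; pred: 27+0-8=19
Max prey = 92 at step 3

Answer: 92 3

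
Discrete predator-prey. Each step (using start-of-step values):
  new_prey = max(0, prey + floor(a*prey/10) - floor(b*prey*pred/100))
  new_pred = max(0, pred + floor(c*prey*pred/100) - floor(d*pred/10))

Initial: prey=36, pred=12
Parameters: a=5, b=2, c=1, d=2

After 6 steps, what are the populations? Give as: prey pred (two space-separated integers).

Step 1: prey: 36+18-8=46; pred: 12+4-2=14
Step 2: prey: 46+23-12=57; pred: 14+6-2=18
Step 3: prey: 57+28-20=65; pred: 18+10-3=25
Step 4: prey: 65+32-32=65; pred: 25+16-5=36
Step 5: prey: 65+32-46=51; pred: 36+23-7=52
Step 6: prey: 51+25-53=23; pred: 52+26-10=68

Answer: 23 68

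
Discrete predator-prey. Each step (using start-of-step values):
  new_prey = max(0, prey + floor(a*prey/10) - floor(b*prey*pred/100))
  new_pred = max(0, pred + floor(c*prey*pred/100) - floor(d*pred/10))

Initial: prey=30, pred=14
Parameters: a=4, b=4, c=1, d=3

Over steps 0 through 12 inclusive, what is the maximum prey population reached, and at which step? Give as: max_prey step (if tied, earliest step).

Step 1: prey: 30+12-16=26; pred: 14+4-4=14
Step 2: prey: 26+10-14=22; pred: 14+3-4=13
Step 3: prey: 22+8-11=19; pred: 13+2-3=12
Step 4: prey: 19+7-9=17; pred: 12+2-3=11
Step 5: prey: 17+6-7=16; pred: 11+1-3=9
Step 6: prey: 16+6-5=17; pred: 9+1-2=8
Step 7: prey: 17+6-5=18; pred: 8+1-2=7
Step 8: prey: 18+7-5=20; pred: 7+1-2=6
Step 9: prey: 20+8-4=24; pred: 6+1-1=6
Step 10: prey: 24+9-5=28; pred: 6+1-1=6
Step 11: prey: 28+11-6=33; pred: 6+1-1=6
Step 12: prey: 33+13-7=39; pred: 6+1-1=6
Max prey = 39 at step 12

Answer: 39 12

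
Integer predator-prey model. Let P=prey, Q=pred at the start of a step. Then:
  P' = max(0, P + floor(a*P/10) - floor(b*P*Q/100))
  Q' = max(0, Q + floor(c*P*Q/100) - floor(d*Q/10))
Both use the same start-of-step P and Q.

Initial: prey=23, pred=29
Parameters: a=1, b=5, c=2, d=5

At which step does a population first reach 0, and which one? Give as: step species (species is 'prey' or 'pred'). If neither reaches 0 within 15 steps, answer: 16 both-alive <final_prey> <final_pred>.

Step 1: prey: 23+2-33=0; pred: 29+13-14=28
First extinction: prey at step 1

Answer: 1 prey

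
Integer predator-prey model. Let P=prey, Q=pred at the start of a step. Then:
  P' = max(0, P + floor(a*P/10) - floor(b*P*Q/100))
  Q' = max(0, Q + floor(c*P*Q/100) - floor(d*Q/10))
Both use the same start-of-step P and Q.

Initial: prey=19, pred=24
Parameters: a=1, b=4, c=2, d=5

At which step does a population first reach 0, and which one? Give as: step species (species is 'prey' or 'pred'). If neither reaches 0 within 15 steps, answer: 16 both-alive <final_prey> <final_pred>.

Answer: 16 both-alive 1 1

Derivation:
Step 1: prey: 19+1-18=2; pred: 24+9-12=21
Step 2: prey: 2+0-1=1; pred: 21+0-10=11
Step 3: prey: 1+0-0=1; pred: 11+0-5=6
Step 4: prey: 1+0-0=1; pred: 6+0-3=3
Step 5: prey: 1+0-0=1; pred: 3+0-1=2
Step 6: prey: 1+0-0=1; pred: 2+0-1=1
Step 7: prey: 1+0-0=1; pred: 1+0-0=1
Steps 8-15: state stable at prey=1, pred=1 (no change)
No extinction within 15 steps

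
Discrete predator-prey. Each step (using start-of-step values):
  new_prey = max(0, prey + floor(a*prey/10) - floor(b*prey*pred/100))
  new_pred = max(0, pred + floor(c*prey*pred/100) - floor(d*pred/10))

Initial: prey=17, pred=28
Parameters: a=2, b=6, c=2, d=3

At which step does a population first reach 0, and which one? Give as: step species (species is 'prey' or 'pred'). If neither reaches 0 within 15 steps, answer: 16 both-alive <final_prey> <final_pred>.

Answer: 1 prey

Derivation:
Step 1: prey: 17+3-28=0; pred: 28+9-8=29
First extinction: prey at step 1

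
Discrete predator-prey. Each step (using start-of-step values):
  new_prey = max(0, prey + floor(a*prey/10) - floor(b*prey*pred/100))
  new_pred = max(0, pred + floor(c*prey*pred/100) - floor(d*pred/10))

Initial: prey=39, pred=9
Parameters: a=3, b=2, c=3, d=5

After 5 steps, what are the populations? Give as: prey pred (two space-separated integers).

Step 1: prey: 39+11-7=43; pred: 9+10-4=15
Step 2: prey: 43+12-12=43; pred: 15+19-7=27
Step 3: prey: 43+12-23=32; pred: 27+34-13=48
Step 4: prey: 32+9-30=11; pred: 48+46-24=70
Step 5: prey: 11+3-15=0; pred: 70+23-35=58

Answer: 0 58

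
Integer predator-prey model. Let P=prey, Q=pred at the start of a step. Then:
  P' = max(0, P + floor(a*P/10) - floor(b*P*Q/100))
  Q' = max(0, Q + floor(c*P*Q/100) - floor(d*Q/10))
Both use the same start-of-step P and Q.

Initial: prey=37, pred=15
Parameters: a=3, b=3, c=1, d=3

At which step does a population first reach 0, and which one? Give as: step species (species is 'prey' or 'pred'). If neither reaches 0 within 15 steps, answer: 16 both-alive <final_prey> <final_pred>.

Answer: 16 both-alive 31 6

Derivation:
Step 1: prey: 37+11-16=32; pred: 15+5-4=16
Step 2: prey: 32+9-15=26; pred: 16+5-4=17
Step 3: prey: 26+7-13=20; pred: 17+4-5=16
Step 4: prey: 20+6-9=17; pred: 16+3-4=15
Step 5: prey: 17+5-7=15; pred: 15+2-4=13
Step 6: prey: 15+4-5=14; pred: 13+1-3=11
Step 7: prey: 14+4-4=14; pred: 11+1-3=9
Step 8: prey: 14+4-3=15; pred: 9+1-2=8
Step 9: prey: 15+4-3=16; pred: 8+1-2=7
Step 10: prey: 16+4-3=17; pred: 7+1-2=6
Step 11: prey: 17+5-3=19; pred: 6+1-1=6
Step 12: prey: 19+5-3=21; pred: 6+1-1=6
Step 13: prey: 21+6-3=24; pred: 6+1-1=6
Step 14: prey: 24+7-4=27; pred: 6+1-1=6
Step 15: prey: 27+8-4=31; pred: 6+1-1=6
No extinction within 15 steps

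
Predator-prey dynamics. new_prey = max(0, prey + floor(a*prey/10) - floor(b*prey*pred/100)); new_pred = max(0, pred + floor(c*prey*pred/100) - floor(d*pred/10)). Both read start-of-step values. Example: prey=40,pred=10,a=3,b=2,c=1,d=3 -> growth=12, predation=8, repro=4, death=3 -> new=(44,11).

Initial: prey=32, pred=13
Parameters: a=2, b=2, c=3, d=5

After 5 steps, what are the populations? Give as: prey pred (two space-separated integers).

Step 1: prey: 32+6-8=30; pred: 13+12-6=19
Step 2: prey: 30+6-11=25; pred: 19+17-9=27
Step 3: prey: 25+5-13=17; pred: 27+20-13=34
Step 4: prey: 17+3-11=9; pred: 34+17-17=34
Step 5: prey: 9+1-6=4; pred: 34+9-17=26

Answer: 4 26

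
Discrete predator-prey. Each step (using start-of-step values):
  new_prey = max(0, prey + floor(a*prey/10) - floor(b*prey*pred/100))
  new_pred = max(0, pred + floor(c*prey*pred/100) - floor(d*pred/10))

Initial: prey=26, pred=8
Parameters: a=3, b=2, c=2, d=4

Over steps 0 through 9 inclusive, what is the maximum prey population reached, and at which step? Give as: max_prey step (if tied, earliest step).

Answer: 35 4

Derivation:
Step 1: prey: 26+7-4=29; pred: 8+4-3=9
Step 2: prey: 29+8-5=32; pred: 9+5-3=11
Step 3: prey: 32+9-7=34; pred: 11+7-4=14
Step 4: prey: 34+10-9=35; pred: 14+9-5=18
Step 5: prey: 35+10-12=33; pred: 18+12-7=23
Step 6: prey: 33+9-15=27; pred: 23+15-9=29
Step 7: prey: 27+8-15=20; pred: 29+15-11=33
Step 8: prey: 20+6-13=13; pred: 33+13-13=33
Step 9: prey: 13+3-8=8; pred: 33+8-13=28
Max prey = 35 at step 4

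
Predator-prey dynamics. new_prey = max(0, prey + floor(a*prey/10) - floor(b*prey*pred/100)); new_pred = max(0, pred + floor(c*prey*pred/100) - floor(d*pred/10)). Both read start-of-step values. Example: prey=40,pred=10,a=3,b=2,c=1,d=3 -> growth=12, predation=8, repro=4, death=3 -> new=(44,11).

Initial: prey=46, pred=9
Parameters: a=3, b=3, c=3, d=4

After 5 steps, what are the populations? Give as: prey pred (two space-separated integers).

Step 1: prey: 46+13-12=47; pred: 9+12-3=18
Step 2: prey: 47+14-25=36; pred: 18+25-7=36
Step 3: prey: 36+10-38=8; pred: 36+38-14=60
Step 4: prey: 8+2-14=0; pred: 60+14-24=50
Step 5: prey: 0+0-0=0; pred: 50+0-20=30

Answer: 0 30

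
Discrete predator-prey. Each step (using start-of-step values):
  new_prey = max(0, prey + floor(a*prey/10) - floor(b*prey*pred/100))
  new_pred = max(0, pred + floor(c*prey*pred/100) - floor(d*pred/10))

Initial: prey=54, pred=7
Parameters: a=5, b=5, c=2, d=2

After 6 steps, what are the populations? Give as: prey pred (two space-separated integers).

Answer: 0 32

Derivation:
Step 1: prey: 54+27-18=63; pred: 7+7-1=13
Step 2: prey: 63+31-40=54; pred: 13+16-2=27
Step 3: prey: 54+27-72=9; pred: 27+29-5=51
Step 4: prey: 9+4-22=0; pred: 51+9-10=50
Step 5: prey: 0+0-0=0; pred: 50+0-10=40
Step 6: prey: 0+0-0=0; pred: 40+0-8=32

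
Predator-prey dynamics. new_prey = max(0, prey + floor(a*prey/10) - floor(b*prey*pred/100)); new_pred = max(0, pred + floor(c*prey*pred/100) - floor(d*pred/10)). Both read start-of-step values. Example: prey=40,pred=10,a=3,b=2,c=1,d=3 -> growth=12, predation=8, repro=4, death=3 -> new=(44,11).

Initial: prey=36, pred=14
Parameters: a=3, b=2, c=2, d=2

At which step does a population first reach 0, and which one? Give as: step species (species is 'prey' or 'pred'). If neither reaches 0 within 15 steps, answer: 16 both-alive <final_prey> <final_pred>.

Answer: 6 prey

Derivation:
Step 1: prey: 36+10-10=36; pred: 14+10-2=22
Step 2: prey: 36+10-15=31; pred: 22+15-4=33
Step 3: prey: 31+9-20=20; pred: 33+20-6=47
Step 4: prey: 20+6-18=8; pred: 47+18-9=56
Step 5: prey: 8+2-8=2; pred: 56+8-11=53
Step 6: prey: 2+0-2=0; pred: 53+2-10=45
First extinction: prey at step 6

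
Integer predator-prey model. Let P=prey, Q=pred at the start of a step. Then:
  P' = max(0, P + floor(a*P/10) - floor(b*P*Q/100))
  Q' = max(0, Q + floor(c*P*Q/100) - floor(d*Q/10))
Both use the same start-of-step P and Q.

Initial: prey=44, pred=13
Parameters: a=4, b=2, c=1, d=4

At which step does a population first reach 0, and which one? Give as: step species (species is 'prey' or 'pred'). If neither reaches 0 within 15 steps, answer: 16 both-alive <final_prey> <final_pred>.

Step 1: prey: 44+17-11=50; pred: 13+5-5=13
Step 2: prey: 50+20-13=57; pred: 13+6-5=14
Step 3: prey: 57+22-15=64; pred: 14+7-5=16
Step 4: prey: 64+25-20=69; pred: 16+10-6=20
Step 5: prey: 69+27-27=69; pred: 20+13-8=25
Step 6: prey: 69+27-34=62; pred: 25+17-10=32
Step 7: prey: 62+24-39=47; pred: 32+19-12=39
Step 8: prey: 47+18-36=29; pred: 39+18-15=42
Step 9: prey: 29+11-24=16; pred: 42+12-16=38
Step 10: prey: 16+6-12=10; pred: 38+6-15=29
Step 11: prey: 10+4-5=9; pred: 29+2-11=20
Step 12: prey: 9+3-3=9; pred: 20+1-8=13
Step 13: prey: 9+3-2=10; pred: 13+1-5=9
Step 14: prey: 10+4-1=13; pred: 9+0-3=6
Step 15: prey: 13+5-1=17; pred: 6+0-2=4
No extinction within 15 steps

Answer: 16 both-alive 17 4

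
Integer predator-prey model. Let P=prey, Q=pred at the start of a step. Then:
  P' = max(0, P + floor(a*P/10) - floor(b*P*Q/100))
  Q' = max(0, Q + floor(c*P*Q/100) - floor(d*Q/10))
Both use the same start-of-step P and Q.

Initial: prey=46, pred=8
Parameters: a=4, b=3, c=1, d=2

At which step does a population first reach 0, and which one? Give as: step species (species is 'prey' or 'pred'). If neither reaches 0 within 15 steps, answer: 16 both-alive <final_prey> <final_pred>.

Answer: 16 both-alive 1 8

Derivation:
Step 1: prey: 46+18-11=53; pred: 8+3-1=10
Step 2: prey: 53+21-15=59; pred: 10+5-2=13
Step 3: prey: 59+23-23=59; pred: 13+7-2=18
Step 4: prey: 59+23-31=51; pred: 18+10-3=25
Step 5: prey: 51+20-38=33; pred: 25+12-5=32
Step 6: prey: 33+13-31=15; pred: 32+10-6=36
Step 7: prey: 15+6-16=5; pred: 36+5-7=34
Step 8: prey: 5+2-5=2; pred: 34+1-6=29
Step 9: prey: 2+0-1=1; pred: 29+0-5=24
Step 10: prey: 1+0-0=1; pred: 24+0-4=20
Step 11: prey: 1+0-0=1; pred: 20+0-4=16
Step 12: prey: 1+0-0=1; pred: 16+0-3=13
Step 13: prey: 1+0-0=1; pred: 13+0-2=11
Step 14: prey: 1+0-0=1; pred: 11+0-2=9
Step 15: prey: 1+0-0=1; pred: 9+0-1=8
No extinction within 15 steps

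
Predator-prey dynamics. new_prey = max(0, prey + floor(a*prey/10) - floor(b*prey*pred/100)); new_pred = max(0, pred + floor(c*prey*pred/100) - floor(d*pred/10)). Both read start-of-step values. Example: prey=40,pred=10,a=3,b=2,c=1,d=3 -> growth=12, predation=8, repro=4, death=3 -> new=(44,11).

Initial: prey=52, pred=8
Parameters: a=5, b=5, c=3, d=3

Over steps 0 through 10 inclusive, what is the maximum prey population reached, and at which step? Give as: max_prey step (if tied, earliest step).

Answer: 58 1

Derivation:
Step 1: prey: 52+26-20=58; pred: 8+12-2=18
Step 2: prey: 58+29-52=35; pred: 18+31-5=44
Step 3: prey: 35+17-77=0; pred: 44+46-13=77
Step 4: prey: 0+0-0=0; pred: 77+0-23=54
Step 5: prey: 0+0-0=0; pred: 54+0-16=38
Step 6: prey: 0+0-0=0; pred: 38+0-11=27
Step 7: prey: 0+0-0=0; pred: 27+0-8=19
Step 8: prey: 0+0-0=0; pred: 19+0-5=14
Step 9: prey: 0+0-0=0; pred: 14+0-4=10
Step 10: prey: 0+0-0=0; pred: 10+0-3=7
Max prey = 58 at step 1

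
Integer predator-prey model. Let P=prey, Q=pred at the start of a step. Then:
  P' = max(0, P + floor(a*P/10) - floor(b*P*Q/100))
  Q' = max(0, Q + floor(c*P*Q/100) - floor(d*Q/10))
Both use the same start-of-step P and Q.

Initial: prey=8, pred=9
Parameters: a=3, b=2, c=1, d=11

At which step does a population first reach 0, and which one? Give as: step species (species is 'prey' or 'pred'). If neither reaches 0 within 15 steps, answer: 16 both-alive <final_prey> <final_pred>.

Step 1: prey: 8+2-1=9; pred: 9+0-9=0
First extinction: pred at step 1

Answer: 1 pred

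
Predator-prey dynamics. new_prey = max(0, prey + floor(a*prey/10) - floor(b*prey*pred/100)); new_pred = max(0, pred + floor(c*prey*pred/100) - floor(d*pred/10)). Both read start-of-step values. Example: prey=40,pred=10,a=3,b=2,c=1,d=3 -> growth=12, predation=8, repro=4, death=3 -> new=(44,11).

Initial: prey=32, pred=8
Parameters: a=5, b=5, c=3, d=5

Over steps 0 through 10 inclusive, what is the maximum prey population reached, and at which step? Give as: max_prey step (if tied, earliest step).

Step 1: prey: 32+16-12=36; pred: 8+7-4=11
Step 2: prey: 36+18-19=35; pred: 11+11-5=17
Step 3: prey: 35+17-29=23; pred: 17+17-8=26
Step 4: prey: 23+11-29=5; pred: 26+17-13=30
Step 5: prey: 5+2-7=0; pred: 30+4-15=19
Step 6: prey: 0+0-0=0; pred: 19+0-9=10
Step 7: prey: 0+0-0=0; pred: 10+0-5=5
Step 8: prey: 0+0-0=0; pred: 5+0-2=3
Step 9: prey: 0+0-0=0; pred: 3+0-1=2
Step 10: prey: 0+0-0=0; pred: 2+0-1=1
Max prey = 36 at step 1

Answer: 36 1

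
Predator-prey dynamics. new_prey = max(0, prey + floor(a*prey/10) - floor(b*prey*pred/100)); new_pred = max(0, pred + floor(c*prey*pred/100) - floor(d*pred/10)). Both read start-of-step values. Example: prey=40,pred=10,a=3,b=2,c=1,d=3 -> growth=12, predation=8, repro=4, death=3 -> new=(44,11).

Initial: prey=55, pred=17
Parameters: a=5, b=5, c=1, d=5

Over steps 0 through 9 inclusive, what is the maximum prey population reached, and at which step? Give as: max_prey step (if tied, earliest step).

Answer: 67 9

Derivation:
Step 1: prey: 55+27-46=36; pred: 17+9-8=18
Step 2: prey: 36+18-32=22; pred: 18+6-9=15
Step 3: prey: 22+11-16=17; pred: 15+3-7=11
Step 4: prey: 17+8-9=16; pred: 11+1-5=7
Step 5: prey: 16+8-5=19; pred: 7+1-3=5
Step 6: prey: 19+9-4=24; pred: 5+0-2=3
Step 7: prey: 24+12-3=33; pred: 3+0-1=2
Step 8: prey: 33+16-3=46; pred: 2+0-1=1
Step 9: prey: 46+23-2=67; pred: 1+0-0=1
Max prey = 67 at step 9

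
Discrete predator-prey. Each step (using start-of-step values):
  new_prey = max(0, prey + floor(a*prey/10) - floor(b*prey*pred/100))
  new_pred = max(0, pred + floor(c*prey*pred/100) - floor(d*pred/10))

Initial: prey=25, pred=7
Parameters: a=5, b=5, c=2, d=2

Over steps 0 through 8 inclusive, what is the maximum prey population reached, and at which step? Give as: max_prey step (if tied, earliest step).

Answer: 30 2

Derivation:
Step 1: prey: 25+12-8=29; pred: 7+3-1=9
Step 2: prey: 29+14-13=30; pred: 9+5-1=13
Step 3: prey: 30+15-19=26; pred: 13+7-2=18
Step 4: prey: 26+13-23=16; pred: 18+9-3=24
Step 5: prey: 16+8-19=5; pred: 24+7-4=27
Step 6: prey: 5+2-6=1; pred: 27+2-5=24
Step 7: prey: 1+0-1=0; pred: 24+0-4=20
Step 8: prey: 0+0-0=0; pred: 20+0-4=16
Max prey = 30 at step 2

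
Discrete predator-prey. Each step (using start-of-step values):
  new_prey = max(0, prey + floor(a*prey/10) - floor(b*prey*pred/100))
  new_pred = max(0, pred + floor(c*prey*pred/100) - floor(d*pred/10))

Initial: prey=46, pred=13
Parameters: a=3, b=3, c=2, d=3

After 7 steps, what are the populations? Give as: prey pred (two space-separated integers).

Answer: 0 14

Derivation:
Step 1: prey: 46+13-17=42; pred: 13+11-3=21
Step 2: prey: 42+12-26=28; pred: 21+17-6=32
Step 3: prey: 28+8-26=10; pred: 32+17-9=40
Step 4: prey: 10+3-12=1; pred: 40+8-12=36
Step 5: prey: 1+0-1=0; pred: 36+0-10=26
Step 6: prey: 0+0-0=0; pred: 26+0-7=19
Step 7: prey: 0+0-0=0; pred: 19+0-5=14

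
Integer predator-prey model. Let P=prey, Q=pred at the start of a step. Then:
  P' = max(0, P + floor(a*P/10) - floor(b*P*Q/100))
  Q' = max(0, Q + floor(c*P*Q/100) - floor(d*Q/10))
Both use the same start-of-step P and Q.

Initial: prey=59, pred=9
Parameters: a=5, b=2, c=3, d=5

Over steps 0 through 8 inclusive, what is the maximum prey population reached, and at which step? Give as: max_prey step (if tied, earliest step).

Step 1: prey: 59+29-10=78; pred: 9+15-4=20
Step 2: prey: 78+39-31=86; pred: 20+46-10=56
Step 3: prey: 86+43-96=33; pred: 56+144-28=172
Step 4: prey: 33+16-113=0; pred: 172+170-86=256
Step 5: prey: 0+0-0=0; pred: 256+0-128=128
Step 6: prey: 0+0-0=0; pred: 128+0-64=64
Step 7: prey: 0+0-0=0; pred: 64+0-32=32
Step 8: prey: 0+0-0=0; pred: 32+0-16=16
Max prey = 86 at step 2

Answer: 86 2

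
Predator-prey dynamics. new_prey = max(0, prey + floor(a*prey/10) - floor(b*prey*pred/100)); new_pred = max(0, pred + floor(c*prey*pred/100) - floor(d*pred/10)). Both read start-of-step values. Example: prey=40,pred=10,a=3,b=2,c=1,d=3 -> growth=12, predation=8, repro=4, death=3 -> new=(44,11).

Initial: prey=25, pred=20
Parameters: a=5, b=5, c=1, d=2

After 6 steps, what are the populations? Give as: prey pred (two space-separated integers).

Step 1: prey: 25+12-25=12; pred: 20+5-4=21
Step 2: prey: 12+6-12=6; pred: 21+2-4=19
Step 3: prey: 6+3-5=4; pred: 19+1-3=17
Step 4: prey: 4+2-3=3; pred: 17+0-3=14
Step 5: prey: 3+1-2=2; pred: 14+0-2=12
Step 6: prey: 2+1-1=2; pred: 12+0-2=10

Answer: 2 10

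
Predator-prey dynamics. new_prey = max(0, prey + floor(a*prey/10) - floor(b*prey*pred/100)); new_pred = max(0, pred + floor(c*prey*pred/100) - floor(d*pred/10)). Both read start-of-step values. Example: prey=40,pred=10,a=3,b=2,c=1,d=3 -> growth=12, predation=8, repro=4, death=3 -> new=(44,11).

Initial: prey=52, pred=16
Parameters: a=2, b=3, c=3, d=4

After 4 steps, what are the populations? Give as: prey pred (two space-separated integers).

Answer: 0 29

Derivation:
Step 1: prey: 52+10-24=38; pred: 16+24-6=34
Step 2: prey: 38+7-38=7; pred: 34+38-13=59
Step 3: prey: 7+1-12=0; pred: 59+12-23=48
Step 4: prey: 0+0-0=0; pred: 48+0-19=29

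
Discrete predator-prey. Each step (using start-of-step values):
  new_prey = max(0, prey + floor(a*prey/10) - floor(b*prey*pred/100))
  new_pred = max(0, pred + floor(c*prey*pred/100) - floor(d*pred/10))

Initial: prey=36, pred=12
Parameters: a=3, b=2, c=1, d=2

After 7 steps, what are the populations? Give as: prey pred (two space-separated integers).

Answer: 16 29

Derivation:
Step 1: prey: 36+10-8=38; pred: 12+4-2=14
Step 2: prey: 38+11-10=39; pred: 14+5-2=17
Step 3: prey: 39+11-13=37; pred: 17+6-3=20
Step 4: prey: 37+11-14=34; pred: 20+7-4=23
Step 5: prey: 34+10-15=29; pred: 23+7-4=26
Step 6: prey: 29+8-15=22; pred: 26+7-5=28
Step 7: prey: 22+6-12=16; pred: 28+6-5=29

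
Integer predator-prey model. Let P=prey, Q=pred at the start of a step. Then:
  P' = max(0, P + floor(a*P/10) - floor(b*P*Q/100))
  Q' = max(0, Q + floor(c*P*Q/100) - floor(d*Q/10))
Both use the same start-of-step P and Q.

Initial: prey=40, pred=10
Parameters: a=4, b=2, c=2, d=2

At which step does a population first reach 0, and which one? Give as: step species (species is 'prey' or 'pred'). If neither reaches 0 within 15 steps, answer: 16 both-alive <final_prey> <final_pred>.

Step 1: prey: 40+16-8=48; pred: 10+8-2=16
Step 2: prey: 48+19-15=52; pred: 16+15-3=28
Step 3: prey: 52+20-29=43; pred: 28+29-5=52
Step 4: prey: 43+17-44=16; pred: 52+44-10=86
Step 5: prey: 16+6-27=0; pred: 86+27-17=96
First extinction: prey at step 5

Answer: 5 prey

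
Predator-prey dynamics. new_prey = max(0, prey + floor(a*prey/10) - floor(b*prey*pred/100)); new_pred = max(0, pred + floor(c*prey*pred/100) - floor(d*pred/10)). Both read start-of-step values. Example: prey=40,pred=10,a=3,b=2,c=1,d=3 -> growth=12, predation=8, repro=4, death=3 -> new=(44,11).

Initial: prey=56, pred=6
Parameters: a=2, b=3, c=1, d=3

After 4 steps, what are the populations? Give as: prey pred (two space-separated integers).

Step 1: prey: 56+11-10=57; pred: 6+3-1=8
Step 2: prey: 57+11-13=55; pred: 8+4-2=10
Step 3: prey: 55+11-16=50; pred: 10+5-3=12
Step 4: prey: 50+10-18=42; pred: 12+6-3=15

Answer: 42 15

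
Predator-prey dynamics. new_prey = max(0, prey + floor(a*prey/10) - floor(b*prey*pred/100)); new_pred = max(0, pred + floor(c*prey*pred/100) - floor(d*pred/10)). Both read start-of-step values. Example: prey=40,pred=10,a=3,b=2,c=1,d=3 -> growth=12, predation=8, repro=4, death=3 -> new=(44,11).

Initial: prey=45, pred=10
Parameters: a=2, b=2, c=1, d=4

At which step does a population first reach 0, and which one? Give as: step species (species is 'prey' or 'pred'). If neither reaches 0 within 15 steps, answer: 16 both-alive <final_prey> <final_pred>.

Step 1: prey: 45+9-9=45; pred: 10+4-4=10
Steps 2-15: state stable at prey=45, pred=10 (no change)
No extinction within 15 steps

Answer: 16 both-alive 45 10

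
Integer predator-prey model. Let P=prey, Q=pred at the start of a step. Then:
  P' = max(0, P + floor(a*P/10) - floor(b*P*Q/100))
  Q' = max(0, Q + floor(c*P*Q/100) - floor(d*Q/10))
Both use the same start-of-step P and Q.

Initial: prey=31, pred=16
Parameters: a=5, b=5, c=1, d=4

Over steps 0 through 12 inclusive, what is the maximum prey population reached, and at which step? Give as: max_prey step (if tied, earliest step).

Step 1: prey: 31+15-24=22; pred: 16+4-6=14
Step 2: prey: 22+11-15=18; pred: 14+3-5=12
Step 3: prey: 18+9-10=17; pred: 12+2-4=10
Step 4: prey: 17+8-8=17; pred: 10+1-4=7
Step 5: prey: 17+8-5=20; pred: 7+1-2=6
Step 6: prey: 20+10-6=24; pred: 6+1-2=5
Step 7: prey: 24+12-6=30; pred: 5+1-2=4
Step 8: prey: 30+15-6=39; pred: 4+1-1=4
Step 9: prey: 39+19-7=51; pred: 4+1-1=4
Step 10: prey: 51+25-10=66; pred: 4+2-1=5
Step 11: prey: 66+33-16=83; pred: 5+3-2=6
Step 12: prey: 83+41-24=100; pred: 6+4-2=8
Max prey = 100 at step 12

Answer: 100 12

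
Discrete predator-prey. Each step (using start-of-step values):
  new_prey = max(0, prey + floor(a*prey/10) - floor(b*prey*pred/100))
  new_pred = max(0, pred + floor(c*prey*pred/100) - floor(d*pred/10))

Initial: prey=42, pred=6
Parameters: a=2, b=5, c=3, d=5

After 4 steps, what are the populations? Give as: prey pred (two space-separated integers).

Step 1: prey: 42+8-12=38; pred: 6+7-3=10
Step 2: prey: 38+7-19=26; pred: 10+11-5=16
Step 3: prey: 26+5-20=11; pred: 16+12-8=20
Step 4: prey: 11+2-11=2; pred: 20+6-10=16

Answer: 2 16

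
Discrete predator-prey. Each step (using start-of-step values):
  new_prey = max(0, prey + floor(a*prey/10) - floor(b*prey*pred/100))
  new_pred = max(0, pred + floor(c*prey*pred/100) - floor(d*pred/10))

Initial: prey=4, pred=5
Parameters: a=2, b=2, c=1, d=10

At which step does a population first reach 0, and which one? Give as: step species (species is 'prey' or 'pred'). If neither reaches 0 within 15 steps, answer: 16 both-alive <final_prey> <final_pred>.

Answer: 1 pred

Derivation:
Step 1: prey: 4+0-0=4; pred: 5+0-5=0
First extinction: pred at step 1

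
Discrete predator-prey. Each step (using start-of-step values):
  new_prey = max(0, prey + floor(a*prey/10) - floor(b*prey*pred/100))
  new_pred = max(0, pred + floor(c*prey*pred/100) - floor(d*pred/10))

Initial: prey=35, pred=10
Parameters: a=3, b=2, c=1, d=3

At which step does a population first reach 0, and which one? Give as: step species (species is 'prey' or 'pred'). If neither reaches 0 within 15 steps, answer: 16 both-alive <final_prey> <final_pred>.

Answer: 16 both-alive 11 11

Derivation:
Step 1: prey: 35+10-7=38; pred: 10+3-3=10
Step 2: prey: 38+11-7=42; pred: 10+3-3=10
Step 3: prey: 42+12-8=46; pred: 10+4-3=11
Step 4: prey: 46+13-10=49; pred: 11+5-3=13
Step 5: prey: 49+14-12=51; pred: 13+6-3=16
Step 6: prey: 51+15-16=50; pred: 16+8-4=20
Step 7: prey: 50+15-20=45; pred: 20+10-6=24
Step 8: prey: 45+13-21=37; pred: 24+10-7=27
Step 9: prey: 37+11-19=29; pred: 27+9-8=28
Step 10: prey: 29+8-16=21; pred: 28+8-8=28
Step 11: prey: 21+6-11=16; pred: 28+5-8=25
Step 12: prey: 16+4-8=12; pred: 25+4-7=22
Step 13: prey: 12+3-5=10; pred: 22+2-6=18
Step 14: prey: 10+3-3=10; pred: 18+1-5=14
Step 15: prey: 10+3-2=11; pred: 14+1-4=11
No extinction within 15 steps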